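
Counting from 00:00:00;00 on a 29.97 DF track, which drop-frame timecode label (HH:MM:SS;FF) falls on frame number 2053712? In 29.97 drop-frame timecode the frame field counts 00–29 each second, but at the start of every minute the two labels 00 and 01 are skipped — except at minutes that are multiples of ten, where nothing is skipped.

Each 10-minute DF block holds 10 × 60 × 30 − 9 × 2 = 17982 frames. 2053712 ÷ 17982 → 114 full blocks, remainder 3764.
Within the partial block the first minute is 1800 frames and each further minute 1798, so 2 further minute boundaries passed. Total skipped labels = 18 × 114 + 2 × 2 = 2056.
Non-drop label index = 2053712 + 2056 = 2055768; at 30 labels/s that is 19:02:05:18, i.e. DF 19:02:05;18.

19:02:05;18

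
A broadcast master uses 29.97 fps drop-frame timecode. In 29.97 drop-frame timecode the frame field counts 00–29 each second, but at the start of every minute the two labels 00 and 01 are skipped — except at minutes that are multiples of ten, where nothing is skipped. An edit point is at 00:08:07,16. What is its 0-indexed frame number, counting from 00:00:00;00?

14610

As if non-drop at 30 labels/s: (0 × 3600 + 8 × 60 + 7) × 30 + 16 = 14626.
Minute boundaries passed: 8; those not divisible by 10: 8 − 0 = 8; dropped labels = 2 × 8 = 16.
Actual frame index = 14626 − 16 = 14610.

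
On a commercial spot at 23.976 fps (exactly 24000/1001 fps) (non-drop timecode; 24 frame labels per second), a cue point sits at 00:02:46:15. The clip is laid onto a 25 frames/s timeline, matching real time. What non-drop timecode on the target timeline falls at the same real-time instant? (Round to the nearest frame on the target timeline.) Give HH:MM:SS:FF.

00:02:46:20

Source frame index: (0×3600 + 2×60 + 46) × 24 + 15 = 3999.
Real time: 3999 / (24000/1001) = 1334333/8000 s.
Target frame: (1334333/8000) × (25) = 1334333/320 ≈ 4169.791 → 4170.
At 25 labels/s: frame 4170 → 00:02:46:20.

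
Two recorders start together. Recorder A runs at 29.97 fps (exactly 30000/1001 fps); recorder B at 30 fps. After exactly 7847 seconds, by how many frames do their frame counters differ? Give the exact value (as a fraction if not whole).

A emits 30000/1001 × 7847 = 33630000/143 frames; B emits 30 × 7847 = 235410.
Difference = 33630/143 frames (≈ 235.1748); B is ahead of A.

33630/143 frames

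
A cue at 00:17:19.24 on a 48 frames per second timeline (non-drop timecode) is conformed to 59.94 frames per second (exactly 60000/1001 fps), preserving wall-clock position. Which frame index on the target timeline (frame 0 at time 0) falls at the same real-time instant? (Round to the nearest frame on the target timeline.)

Source frame index: (0×3600 + 17×60 + 19) × 48 + 24 = 49896.
Real time: 49896 / (48) = 2079/2 s.
Target frame: (2079/2) × (60000/1001) = 810000/13 ≈ 62307.692 → 62308.

frame 62308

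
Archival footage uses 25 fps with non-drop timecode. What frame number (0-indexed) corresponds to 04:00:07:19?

Total seconds to the label: (4 × 3600 + 0 × 60 + 7) = 14407.
Frame index = 14407 × 25 + 19 = 360194.

360194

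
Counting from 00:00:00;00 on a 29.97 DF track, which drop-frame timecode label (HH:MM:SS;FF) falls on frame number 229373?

02:07:33;13

Each 10-minute DF block holds 10 × 60 × 30 − 9 × 2 = 17982 frames. 229373 ÷ 17982 → 12 full blocks, remainder 13589.
Within the partial block the first minute is 1800 frames and each further minute 1798, so 7 further minute boundaries passed. Total skipped labels = 18 × 12 + 2 × 7 = 230.
Non-drop label index = 229373 + 230 = 229603; at 30 labels/s that is 02:07:33:13, i.e. DF 02:07:33;13.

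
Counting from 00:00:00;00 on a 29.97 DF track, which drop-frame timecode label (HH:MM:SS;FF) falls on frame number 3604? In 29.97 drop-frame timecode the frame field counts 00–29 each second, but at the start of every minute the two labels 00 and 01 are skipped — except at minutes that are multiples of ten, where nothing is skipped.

00:02:00;08

Ten DF minutes hold 17982 frames, so frame 3604 lies in block 0 (frames 0–17981) with 3604 frames into that block.
The block's first minute is 1800 frames and the rest 1798 each; 3604 frames reaches minute 2, so 0 × 18 + 2 × 2 = 4 labels have been skipped so far.
Adding those back, label number 3604 + 4 = 3608 at 30 labels/s is 120 s + 8 f = 0 h 2 min 0 s frame 8, i.e. 00:02:00;08.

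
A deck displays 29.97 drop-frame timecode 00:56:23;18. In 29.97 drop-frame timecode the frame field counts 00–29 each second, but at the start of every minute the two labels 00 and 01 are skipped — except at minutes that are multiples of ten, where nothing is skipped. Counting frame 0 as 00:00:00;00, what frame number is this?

101406

As if non-drop at 30 labels/s: (0 × 3600 + 56 × 60 + 23) × 30 + 18 = 101508.
Minute boundaries passed: 56; those not divisible by 10: 56 − 5 = 51; dropped labels = 2 × 51 = 102.
Actual frame index = 101508 − 102 = 101406.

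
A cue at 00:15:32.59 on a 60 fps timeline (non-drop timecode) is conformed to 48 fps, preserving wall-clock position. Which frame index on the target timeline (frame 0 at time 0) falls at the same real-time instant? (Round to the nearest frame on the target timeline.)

Source frame index: (0×3600 + 15×60 + 32) × 60 + 59 = 55979.
Real time: 55979 / (60) = 55979/60 s.
Target frame: (55979/60) × (48) = 223916/5 ≈ 44783.200 → 44783.

frame 44783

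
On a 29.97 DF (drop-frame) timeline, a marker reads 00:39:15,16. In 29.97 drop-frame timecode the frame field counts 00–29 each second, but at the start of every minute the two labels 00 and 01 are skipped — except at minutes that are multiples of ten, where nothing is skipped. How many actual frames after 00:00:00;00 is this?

70594

As if non-drop at 30 labels/s: (0 × 3600 + 39 × 60 + 15) × 30 + 16 = 70666.
Minute boundaries passed: 39; those not divisible by 10: 39 − 3 = 36; dropped labels = 2 × 36 = 72.
Actual frame index = 70666 − 72 = 70594.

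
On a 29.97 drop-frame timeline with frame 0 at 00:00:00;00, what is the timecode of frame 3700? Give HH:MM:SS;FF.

Each 10-minute DF block holds 10 × 60 × 30 − 9 × 2 = 17982 frames. 3700 ÷ 17982 → 0 full blocks, remainder 3700.
Within the partial block the first minute is 1800 frames and each further minute 1798, so 2 further minute boundaries passed. Total skipped labels = 18 × 0 + 2 × 2 = 4.
Non-drop label index = 3700 + 4 = 3704; at 30 labels/s that is 00:02:03:14, i.e. DF 00:02:03;14.

00:02:03;14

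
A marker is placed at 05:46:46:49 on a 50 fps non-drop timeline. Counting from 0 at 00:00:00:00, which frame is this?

Total seconds to the label: (5 × 3600 + 46 × 60 + 46) = 20806.
Frame index = 20806 × 50 + 49 = 1040349.

1040349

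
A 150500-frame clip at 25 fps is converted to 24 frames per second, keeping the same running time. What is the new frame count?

144480 frames

Frames at target rate = 150500 × (24) / (25) = 144480.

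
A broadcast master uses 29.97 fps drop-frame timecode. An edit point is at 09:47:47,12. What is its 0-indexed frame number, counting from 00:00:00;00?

As if non-drop at 30 labels/s: (9 × 3600 + 47 × 60 + 47) × 30 + 12 = 1058022.
Minute boundaries passed: 587; those not divisible by 10: 587 − 58 = 529; dropped labels = 2 × 529 = 1058.
Actual frame index = 1058022 − 1058 = 1056964.

1056964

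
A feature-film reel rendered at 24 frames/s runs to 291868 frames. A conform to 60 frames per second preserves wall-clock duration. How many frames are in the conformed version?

729670 frames

Frames at target rate = 291868 × (60) / (24) = 729670.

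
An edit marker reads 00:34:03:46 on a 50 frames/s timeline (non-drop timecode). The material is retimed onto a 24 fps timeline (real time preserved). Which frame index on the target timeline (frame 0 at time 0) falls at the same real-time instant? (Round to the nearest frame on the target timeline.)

frame 49054

Source frame index: (0×3600 + 34×60 + 3) × 50 + 46 = 102196.
Real time: 102196 / (50) = 51098/25 s.
Target frame: (51098/25) × (24) = 1226352/25 ≈ 49054.080 → 49054.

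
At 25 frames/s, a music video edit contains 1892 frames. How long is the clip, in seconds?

Running time = 1892 / (25) = 75.68 s.

75.68 seconds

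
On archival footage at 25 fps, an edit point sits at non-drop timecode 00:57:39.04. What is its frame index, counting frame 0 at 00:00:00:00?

Total seconds to the label: (0 × 3600 + 57 × 60 + 39) = 3459.
Frame index = 3459 × 25 + 4 = 86479.

frame 86479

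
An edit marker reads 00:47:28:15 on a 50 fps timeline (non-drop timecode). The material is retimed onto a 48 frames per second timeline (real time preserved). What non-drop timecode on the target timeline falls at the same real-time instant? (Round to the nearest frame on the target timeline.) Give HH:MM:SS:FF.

00:47:28:14

Source frame index: (0×3600 + 47×60 + 28) × 50 + 15 = 142415.
Real time: 142415 / (50) = 28483/10 s.
Target frame: (28483/10) × (48) = 683592/5 ≈ 136718.400 → 136718.
At 48 labels/s: frame 136718 → 00:47:28:14.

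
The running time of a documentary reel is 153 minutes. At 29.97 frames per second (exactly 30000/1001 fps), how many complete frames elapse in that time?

275124 frames

153 min = 9180 s.
Frames = 9180 × 30000/1001 = 275400000/1001 ≈ 275124.8751.
Complete frames: 275124.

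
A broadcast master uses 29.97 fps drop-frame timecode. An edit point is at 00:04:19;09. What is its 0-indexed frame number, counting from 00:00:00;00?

Complete 10-minute blocks: 0, each 17982 frames → 0.
Remaining 4 whole minutes in the current block: 1800 + 3 × 1798 = 7194 frames.
Within the current minute: 19 × 30 + 9 − 2 = 577 (labels ;00/;01 skipped at this minute). Total = 0 + 7194 + 577 = 7771.

7771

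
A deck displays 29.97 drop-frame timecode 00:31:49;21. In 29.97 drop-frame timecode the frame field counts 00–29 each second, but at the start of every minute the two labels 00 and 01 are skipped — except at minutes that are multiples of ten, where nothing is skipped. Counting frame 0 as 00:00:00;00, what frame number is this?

Complete 10-minute blocks: 3, each 17982 frames → 53946.
Remaining 1 whole minute in the current block: 1800 + 0 × 1798 = 1800 frames.
Within the current minute: 49 × 30 + 21 − 2 = 1489 (labels ;00/;01 skipped at this minute). Total = 53946 + 1800 + 1489 = 57235.

57235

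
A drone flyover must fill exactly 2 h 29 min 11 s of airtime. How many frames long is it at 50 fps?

447550 frames

2 h 29 min 11 s = 8951 s.
Frames = 8951 × 50 = 447550.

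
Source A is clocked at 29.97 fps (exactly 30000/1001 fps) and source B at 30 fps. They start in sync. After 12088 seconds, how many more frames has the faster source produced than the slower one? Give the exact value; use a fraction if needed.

A emits 30000/1001 × 12088 = 362640000/1001 frames; B emits 30 × 12088 = 362640.
Difference = 362640/1001 frames (≈ 362.2777); B is ahead of A.

362640/1001 frames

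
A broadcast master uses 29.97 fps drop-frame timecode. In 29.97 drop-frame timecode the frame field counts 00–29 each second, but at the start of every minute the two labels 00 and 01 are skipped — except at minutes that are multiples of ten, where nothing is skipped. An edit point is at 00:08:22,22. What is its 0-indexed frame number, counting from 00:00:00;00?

As if non-drop at 30 labels/s: (0 × 3600 + 8 × 60 + 22) × 30 + 22 = 15082.
Minute boundaries passed: 8; those not divisible by 10: 8 − 0 = 8; dropped labels = 2 × 8 = 16.
Actual frame index = 15082 − 16 = 15066.

15066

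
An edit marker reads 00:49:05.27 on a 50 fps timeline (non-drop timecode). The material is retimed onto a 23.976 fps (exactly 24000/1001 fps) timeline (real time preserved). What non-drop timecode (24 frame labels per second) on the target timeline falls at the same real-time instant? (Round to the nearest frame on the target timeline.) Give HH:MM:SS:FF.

00:49:02:14

Source frame index: (0×3600 + 49×60 + 5) × 50 + 27 = 147277.
Real time: 147277 / (50) = 147277/50 s.
Target frame: (147277/50) × (24000/1001) = 5437920/77 ≈ 70622.338 → 70622.
At 24 labels/s: frame 70622 → 00:49:02:14.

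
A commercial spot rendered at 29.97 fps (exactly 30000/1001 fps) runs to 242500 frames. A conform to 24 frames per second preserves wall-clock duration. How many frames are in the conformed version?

194194 frames

Target frames = source frames × (target rate / source rate) = 242500 × (24)/(30000/1001) = 242500 × 1001/1250 = 194194.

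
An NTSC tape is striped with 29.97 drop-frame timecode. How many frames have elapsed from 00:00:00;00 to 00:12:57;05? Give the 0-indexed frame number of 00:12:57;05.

23293

As if non-drop at 30 labels/s: (0 × 3600 + 12 × 60 + 57) × 30 + 5 = 23315.
Minute boundaries passed: 12; those not divisible by 10: 12 − 1 = 11; dropped labels = 2 × 11 = 22.
Actual frame index = 23315 − 22 = 23293.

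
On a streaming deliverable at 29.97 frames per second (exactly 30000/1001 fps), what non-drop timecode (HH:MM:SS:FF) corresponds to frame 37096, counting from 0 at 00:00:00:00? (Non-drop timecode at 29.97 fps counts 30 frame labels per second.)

37096 ÷ 30 = 1236 full seconds, remainder 16 frames.
1236 s = 0 h 20 min 36 s.
Timecode: 00:20:36:16.

00:20:36:16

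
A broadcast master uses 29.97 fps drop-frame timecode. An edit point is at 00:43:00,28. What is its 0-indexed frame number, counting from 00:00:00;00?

Complete 10-minute blocks: 4, each 17982 frames → 71928.
Remaining 3 whole minutes in the current block: 1800 + 2 × 1798 = 5396 frames.
Within the current minute: 0 × 30 + 28 − 2 = 26 (labels ;00/;01 skipped at this minute). Total = 71928 + 5396 + 26 = 77350.

77350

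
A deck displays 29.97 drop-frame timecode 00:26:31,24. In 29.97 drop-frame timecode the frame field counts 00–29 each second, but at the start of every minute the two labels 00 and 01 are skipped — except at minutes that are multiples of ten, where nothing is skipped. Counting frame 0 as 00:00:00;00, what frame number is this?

47706

As if non-drop at 30 labels/s: (0 × 3600 + 26 × 60 + 31) × 30 + 24 = 47754.
Minute boundaries passed: 26; those not divisible by 10: 26 − 2 = 24; dropped labels = 2 × 24 = 48.
Actual frame index = 47754 − 48 = 47706.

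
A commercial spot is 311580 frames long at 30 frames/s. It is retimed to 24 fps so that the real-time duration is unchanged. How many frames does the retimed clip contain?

Target frames = source frames × (target rate / source rate) = 311580 × (24)/(30) = 311580 × 4/5 = 249264.

249264 frames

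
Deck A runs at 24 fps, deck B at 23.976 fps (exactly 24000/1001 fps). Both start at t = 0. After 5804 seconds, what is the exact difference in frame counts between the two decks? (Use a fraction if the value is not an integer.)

139296/1001 frames

A emits 24 × 5804 = 139296 frames; B emits 24000/1001 × 5804 = 139296000/1001.
Difference = 139296/1001 frames (≈ 139.1568); B is behind A.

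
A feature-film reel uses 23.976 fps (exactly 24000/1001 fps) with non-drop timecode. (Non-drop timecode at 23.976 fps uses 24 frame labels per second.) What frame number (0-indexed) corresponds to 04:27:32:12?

385260

Total seconds to the label: (4 × 3600 + 27 × 60 + 32) = 16052.
Frame index = 16052 × 24 + 12 = 385260.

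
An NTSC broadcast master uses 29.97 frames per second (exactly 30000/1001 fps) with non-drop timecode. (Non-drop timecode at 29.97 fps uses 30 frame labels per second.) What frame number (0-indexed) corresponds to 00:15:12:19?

27379

Total seconds to the label: (0 × 3600 + 15 × 60 + 12) = 912.
Frame index = 912 × 30 + 19 = 27379.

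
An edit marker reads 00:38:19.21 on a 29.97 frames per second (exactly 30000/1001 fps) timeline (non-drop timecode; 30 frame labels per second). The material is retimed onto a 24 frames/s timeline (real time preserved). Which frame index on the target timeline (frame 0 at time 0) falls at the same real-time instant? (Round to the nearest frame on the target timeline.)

frame 55248

Source frame index: (0×3600 + 38×60 + 19) × 30 + 21 = 68991.
Real time: 68991 / (30000/1001) = 23019997/10000 s.
Target frame: (23019997/10000) × (24) = 69059991/1250 ≈ 55247.993 → 55248.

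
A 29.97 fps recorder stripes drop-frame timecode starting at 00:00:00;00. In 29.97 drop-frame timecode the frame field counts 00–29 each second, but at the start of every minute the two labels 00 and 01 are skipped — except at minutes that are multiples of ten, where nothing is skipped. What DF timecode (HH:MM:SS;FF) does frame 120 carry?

Each 10-minute DF block holds 10 × 60 × 30 − 9 × 2 = 17982 frames. 120 ÷ 17982 → 0 full blocks, remainder 120.
Within the partial block the first minute is 1800 frames and each further minute 1798, so 0 further minute boundaries passed. Total skipped labels = 18 × 0 + 2 × 0 = 0.
Non-drop label index = 120 + 0 = 120; at 30 labels/s that is 00:00:04:00, i.e. DF 00:00:04;00.

00:00:04;00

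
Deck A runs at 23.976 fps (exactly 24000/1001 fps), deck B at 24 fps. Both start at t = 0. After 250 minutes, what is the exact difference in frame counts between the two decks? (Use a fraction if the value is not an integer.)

250 min = 15000 s.
A emits 24000/1001 × 15000 = 360000000/1001 frames; B emits 24 × 15000 = 360000.
Difference = 360000/1001 frames (≈ 359.6404); B is ahead of A.

360000/1001 frames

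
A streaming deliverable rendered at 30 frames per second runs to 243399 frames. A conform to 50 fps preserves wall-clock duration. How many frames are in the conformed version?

Target frames = source frames × (target rate / source rate) = 243399 × (50)/(30) = 243399 × 5/3 = 405665.

405665 frames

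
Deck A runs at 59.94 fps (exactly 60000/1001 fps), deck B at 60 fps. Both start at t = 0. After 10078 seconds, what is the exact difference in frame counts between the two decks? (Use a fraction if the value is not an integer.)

A emits 60000/1001 × 10078 = 604680000/1001 frames; B emits 60 × 10078 = 604680.
Difference = 604680/1001 frames (≈ 604.0759); B is ahead of A.

604680/1001 frames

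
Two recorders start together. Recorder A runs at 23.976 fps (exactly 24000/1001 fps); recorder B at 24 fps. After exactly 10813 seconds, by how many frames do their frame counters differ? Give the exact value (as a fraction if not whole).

A emits 24000/1001 × 10813 = 23592000/91 frames; B emits 24 × 10813 = 259512.
Difference = 23592/91 frames (≈ 259.2527); B is ahead of A.

23592/91 frames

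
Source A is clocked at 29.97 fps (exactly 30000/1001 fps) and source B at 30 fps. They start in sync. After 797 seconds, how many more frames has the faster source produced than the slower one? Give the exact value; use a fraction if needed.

A emits 30000/1001 × 797 = 23910000/1001 frames; B emits 30 × 797 = 23910.
Difference = 23910/1001 frames (≈ 23.8861); B is ahead of A.

23910/1001 frames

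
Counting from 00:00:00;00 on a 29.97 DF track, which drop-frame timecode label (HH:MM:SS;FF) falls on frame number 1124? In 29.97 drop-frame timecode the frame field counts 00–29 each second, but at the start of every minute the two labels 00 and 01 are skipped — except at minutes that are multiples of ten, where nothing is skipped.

Ten DF minutes hold 17982 frames, so frame 1124 lies in block 0 (frames 0–17981) with 1124 frames into that block.
The block's first minute is 1800 frames and the rest 1798 each; 1124 frames reaches minute 0, so 0 × 18 + 0 × 2 = 0 labels have been skipped so far.
Adding those back, label number 1124 + 0 = 1124 at 30 labels/s is 37 s + 14 f = 0 h 0 min 37 s frame 14, i.e. 00:00:37;14.

00:00:37;14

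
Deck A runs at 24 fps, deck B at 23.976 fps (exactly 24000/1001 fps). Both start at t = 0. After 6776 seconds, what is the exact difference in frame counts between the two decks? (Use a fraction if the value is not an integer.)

2112/13 frames

A emits 24 × 6776 = 162624 frames; B emits 24000/1001 × 6776 = 2112000/13.
Difference = 2112/13 frames (≈ 162.4615); B is behind A.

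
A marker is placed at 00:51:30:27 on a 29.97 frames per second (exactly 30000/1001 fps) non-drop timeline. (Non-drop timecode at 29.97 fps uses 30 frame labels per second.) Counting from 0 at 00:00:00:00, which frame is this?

Total seconds to the label: (0 × 3600 + 51 × 60 + 30) = 3090.
Frame index = 3090 × 30 + 27 = 92727.

frame 92727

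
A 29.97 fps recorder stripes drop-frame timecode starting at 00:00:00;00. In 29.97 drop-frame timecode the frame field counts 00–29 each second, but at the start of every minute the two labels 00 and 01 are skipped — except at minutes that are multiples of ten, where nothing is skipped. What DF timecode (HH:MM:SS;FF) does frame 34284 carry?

Each 10-minute DF block holds 10 × 60 × 30 − 9 × 2 = 17982 frames. 34284 ÷ 17982 → 1 full block, remainder 16302.
Within the partial block the first minute is 1800 frames and each further minute 1798, so 9 further minute boundaries passed. Total skipped labels = 18 × 1 + 2 × 9 = 36.
Non-drop label index = 34284 + 36 = 34320; at 30 labels/s that is 00:19:04:00, i.e. DF 00:19:04;00.

00:19:04;00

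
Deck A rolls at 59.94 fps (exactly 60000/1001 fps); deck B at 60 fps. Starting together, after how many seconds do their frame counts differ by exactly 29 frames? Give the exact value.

29029/60 seconds

The gap grows by |60 − 60000/1001| = 60/1001 frames per second.
Time for a 29-frame gap: 29 ÷ (60/1001) = 29029/60 s.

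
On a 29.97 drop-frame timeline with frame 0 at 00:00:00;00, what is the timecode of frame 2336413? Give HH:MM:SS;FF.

Each 10-minute DF block holds 10 × 60 × 30 − 9 × 2 = 17982 frames. 2336413 ÷ 17982 → 129 full blocks, remainder 16735.
Within the partial block the first minute is 1800 frames and each further minute 1798, so 9 further minute boundaries passed. Total skipped labels = 18 × 129 + 2 × 9 = 2340.
Non-drop label index = 2336413 + 2340 = 2338753; at 30 labels/s that is 21:39:18:13, i.e. DF 21:39:18;13.

21:39:18;13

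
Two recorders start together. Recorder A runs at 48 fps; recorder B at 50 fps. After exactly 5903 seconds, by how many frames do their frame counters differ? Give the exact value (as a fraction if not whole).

A emits 48 × 5903 = 283344 frames; B emits 50 × 5903 = 295150.
Difference = 11806 frames; B is ahead of A.

11806 frames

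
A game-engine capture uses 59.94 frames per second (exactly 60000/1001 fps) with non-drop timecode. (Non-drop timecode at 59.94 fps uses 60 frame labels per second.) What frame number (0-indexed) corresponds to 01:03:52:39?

229959

Total seconds to the label: (1 × 3600 + 3 × 60 + 52) = 3832.
Frame index = 3832 × 60 + 39 = 229959.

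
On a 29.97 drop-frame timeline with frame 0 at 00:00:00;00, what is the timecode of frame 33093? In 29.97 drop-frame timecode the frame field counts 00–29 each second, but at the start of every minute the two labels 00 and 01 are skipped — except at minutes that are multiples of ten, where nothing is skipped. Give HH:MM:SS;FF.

00:18:24;07

Ten DF minutes hold 17982 frames, so frame 33093 lies in block 1 (frames 17982–35963) with 15111 frames into that block.
The block's first minute is 1800 frames and the rest 1798 each; 15111 frames reaches minute 8, so 1 × 18 + 8 × 2 = 34 labels have been skipped so far.
Adding those back, label number 33093 + 34 = 33127 at 30 labels/s is 1104 s + 7 f = 0 h 18 min 24 s frame 7, i.e. 00:18:24;07.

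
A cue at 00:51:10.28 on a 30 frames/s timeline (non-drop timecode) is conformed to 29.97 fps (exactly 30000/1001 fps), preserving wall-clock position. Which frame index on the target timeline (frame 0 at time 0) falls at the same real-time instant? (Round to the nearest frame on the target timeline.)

frame 92036

Source frame index: (0×3600 + 51×60 + 10) × 30 + 28 = 92128.
Real time: 92128 / (30) = 46064/15 s.
Target frame: (46064/15) × (30000/1001) = 92128000/1001 ≈ 92035.964 → 92036.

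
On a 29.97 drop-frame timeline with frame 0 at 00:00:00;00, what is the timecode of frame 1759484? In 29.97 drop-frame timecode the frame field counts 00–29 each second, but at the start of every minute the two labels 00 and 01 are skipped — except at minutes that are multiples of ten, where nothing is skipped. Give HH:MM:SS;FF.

Ten DF minutes hold 17982 frames, so frame 1759484 lies in block 97 (frames 1744254–1762235) with 15230 frames into that block.
The block's first minute is 1800 frames and the rest 1798 each; 15230 frames reaches minute 8, so 97 × 18 + 8 × 2 = 1762 labels have been skipped so far.
Adding those back, label number 1759484 + 1762 = 1761246 at 30 labels/s is 58708 s + 6 f = 16 h 18 min 28 s frame 6, i.e. 16:18:28;06.

16:18:28;06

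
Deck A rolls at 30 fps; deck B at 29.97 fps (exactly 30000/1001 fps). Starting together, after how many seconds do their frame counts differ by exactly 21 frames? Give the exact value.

700.7 seconds

The gap grows by |30000/1001 − 30| = 30/1001 frames per second.
Time for a 21-frame gap: 21 ÷ (30/1001) = 700.7 s.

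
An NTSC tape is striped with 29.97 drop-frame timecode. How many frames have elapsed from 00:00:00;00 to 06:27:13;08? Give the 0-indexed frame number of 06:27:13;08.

As if non-drop at 30 labels/s: (6 × 3600 + 27 × 60 + 13) × 30 + 8 = 696998.
Minute boundaries passed: 387; those not divisible by 10: 387 − 38 = 349; dropped labels = 2 × 349 = 698.
Actual frame index = 696998 − 698 = 696300.

696300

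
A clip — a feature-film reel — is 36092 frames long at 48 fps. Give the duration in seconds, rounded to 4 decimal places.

Running time = 36092 × 1/48 = 9023/12 s ≈ 751.9167 s.

751.9167 seconds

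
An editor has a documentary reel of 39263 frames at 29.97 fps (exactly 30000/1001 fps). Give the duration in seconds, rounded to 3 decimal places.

Running time = 39263 × 1001/30000 = 39302263/30000 s ≈ 1310.075 s.

1310.075 seconds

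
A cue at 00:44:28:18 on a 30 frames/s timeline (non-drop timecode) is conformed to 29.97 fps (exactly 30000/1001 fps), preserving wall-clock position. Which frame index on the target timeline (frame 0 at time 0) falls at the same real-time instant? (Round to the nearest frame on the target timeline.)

Source frame index: (0×3600 + 44×60 + 28) × 30 + 18 = 80058.
Real time: 80058 / (30) = 13343/5 s.
Target frame: (13343/5) × (30000/1001) = 7278000/91 ≈ 79978.022 → 79978.

frame 79978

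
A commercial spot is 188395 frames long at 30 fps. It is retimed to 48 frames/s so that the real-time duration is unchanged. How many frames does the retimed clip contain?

301432 frames

Target frames = source frames × (target rate / source rate) = 188395 × (48)/(30) = 188395 × 8/5 = 301432.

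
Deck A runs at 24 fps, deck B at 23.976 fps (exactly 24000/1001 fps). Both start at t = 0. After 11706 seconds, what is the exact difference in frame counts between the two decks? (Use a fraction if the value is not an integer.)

280944/1001 frames

A emits 24 × 11706 = 280944 frames; B emits 24000/1001 × 11706 = 280944000/1001.
Difference = 280944/1001 frames (≈ 280.6633); B is behind A.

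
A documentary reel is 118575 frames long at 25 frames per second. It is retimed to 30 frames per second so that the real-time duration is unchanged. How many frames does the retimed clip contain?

142290 frames

Target frames = source frames × (target rate / source rate) = 118575 × (30)/(25) = 118575 × 6/5 = 142290.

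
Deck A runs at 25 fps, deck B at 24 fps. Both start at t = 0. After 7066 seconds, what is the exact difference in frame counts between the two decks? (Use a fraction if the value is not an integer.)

A emits 25 × 7066 = 176650 frames; B emits 24 × 7066 = 169584.
Difference = 7066 frames; B is behind A.

7066 frames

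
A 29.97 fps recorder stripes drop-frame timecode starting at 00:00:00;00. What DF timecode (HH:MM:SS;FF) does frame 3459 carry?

00:01:55;11

Ten DF minutes hold 17982 frames, so frame 3459 lies in block 0 (frames 0–17981) with 3459 frames into that block.
The block's first minute is 1800 frames and the rest 1798 each; 3459 frames reaches minute 1, so 0 × 18 + 1 × 2 = 2 labels have been skipped so far.
Adding those back, label number 3459 + 2 = 3461 at 30 labels/s is 115 s + 11 f = 0 h 1 min 55 s frame 11, i.e. 00:01:55;11.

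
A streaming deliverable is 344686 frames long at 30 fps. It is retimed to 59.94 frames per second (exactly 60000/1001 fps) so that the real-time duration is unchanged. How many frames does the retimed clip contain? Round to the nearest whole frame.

688683 frames

Frames at target rate = 344686 × (60000/1001) / (30) = 689372000/1001 ≈ 688683.317.
Nearest whole frame: 688683.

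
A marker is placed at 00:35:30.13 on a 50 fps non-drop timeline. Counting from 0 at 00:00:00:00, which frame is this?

Total seconds to the label: (0 × 3600 + 35 × 60 + 30) = 2130.
Frame index = 2130 × 50 + 13 = 106513.

frame 106513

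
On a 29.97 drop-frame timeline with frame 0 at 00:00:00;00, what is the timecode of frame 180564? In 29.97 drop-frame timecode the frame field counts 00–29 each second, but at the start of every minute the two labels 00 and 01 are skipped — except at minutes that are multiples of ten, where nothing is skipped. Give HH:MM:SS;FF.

01:40:24;24

Each 10-minute DF block holds 10 × 60 × 30 − 9 × 2 = 17982 frames. 180564 ÷ 17982 → 10 full blocks, remainder 744.
Within the partial block the first minute is 1800 frames and each further minute 1798, so 0 further minute boundaries passed. Total skipped labels = 18 × 10 + 2 × 0 = 180.
Non-drop label index = 180564 + 180 = 180744; at 30 labels/s that is 01:40:24:24, i.e. DF 01:40:24;24.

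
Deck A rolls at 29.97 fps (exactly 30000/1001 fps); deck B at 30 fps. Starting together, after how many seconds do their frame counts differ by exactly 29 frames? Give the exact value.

29029/30 seconds

The gap grows by |30 − 30000/1001| = 30/1001 frames per second.
Time for a 29-frame gap: 29 ÷ (30/1001) = 29029/30 s.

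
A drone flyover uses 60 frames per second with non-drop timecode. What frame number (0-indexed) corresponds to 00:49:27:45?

frame 178065

Total seconds to the label: (0 × 3600 + 49 × 60 + 27) = 2967.
Frame index = 2967 × 60 + 45 = 178065.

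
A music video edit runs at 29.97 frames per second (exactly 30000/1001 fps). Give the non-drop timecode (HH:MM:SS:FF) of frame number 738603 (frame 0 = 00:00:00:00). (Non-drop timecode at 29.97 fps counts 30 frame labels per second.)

06:50:20:03

738603 ÷ 30 = 24620 full seconds, remainder 3 frames.
24620 s = 6 h 50 min 20 s.
Timecode: 06:50:20:03.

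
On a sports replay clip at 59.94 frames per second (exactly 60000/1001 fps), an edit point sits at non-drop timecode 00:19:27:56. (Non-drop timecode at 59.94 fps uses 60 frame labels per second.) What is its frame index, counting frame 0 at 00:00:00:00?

Total seconds to the label: (0 × 3600 + 19 × 60 + 27) = 1167.
Frame index = 1167 × 60 + 56 = 70076.

70076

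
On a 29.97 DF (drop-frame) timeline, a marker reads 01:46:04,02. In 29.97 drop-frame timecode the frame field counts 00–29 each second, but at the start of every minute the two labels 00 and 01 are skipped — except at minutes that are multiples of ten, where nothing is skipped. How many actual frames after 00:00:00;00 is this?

As if non-drop at 30 labels/s: (1 × 3600 + 46 × 60 + 4) × 30 + 2 = 190922.
Minute boundaries passed: 106; those not divisible by 10: 106 − 10 = 96; dropped labels = 2 × 96 = 192.
Actual frame index = 190922 − 192 = 190730.

190730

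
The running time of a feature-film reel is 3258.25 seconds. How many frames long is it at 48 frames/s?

156396 frames

Frames = 3258.25 × 48 = 156396.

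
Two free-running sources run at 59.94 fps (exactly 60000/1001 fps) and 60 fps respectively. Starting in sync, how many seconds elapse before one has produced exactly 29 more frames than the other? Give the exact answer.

29029/60 seconds

The gap grows by |60 − 60000/1001| = 60/1001 frames per second.
Time for a 29-frame gap: 29 ÷ (60/1001) = 29029/60 s.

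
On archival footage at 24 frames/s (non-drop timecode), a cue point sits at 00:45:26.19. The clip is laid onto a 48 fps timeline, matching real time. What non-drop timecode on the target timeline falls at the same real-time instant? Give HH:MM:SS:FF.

00:45:26:38

Source frame index: (0×3600 + 45×60 + 26) × 24 + 19 = 65443.
Real time: 65443 / (24) = 65443/24 s.
Target frame: (65443/24) × (48) = 130886.
At 48 labels/s: frame 130886 → 00:45:26:38.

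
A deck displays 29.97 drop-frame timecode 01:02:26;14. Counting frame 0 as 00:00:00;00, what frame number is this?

As if non-drop at 30 labels/s: (1 × 3600 + 2 × 60 + 26) × 30 + 14 = 112394.
Minute boundaries passed: 62; those not divisible by 10: 62 − 6 = 56; dropped labels = 2 × 56 = 112.
Actual frame index = 112394 − 112 = 112282.

112282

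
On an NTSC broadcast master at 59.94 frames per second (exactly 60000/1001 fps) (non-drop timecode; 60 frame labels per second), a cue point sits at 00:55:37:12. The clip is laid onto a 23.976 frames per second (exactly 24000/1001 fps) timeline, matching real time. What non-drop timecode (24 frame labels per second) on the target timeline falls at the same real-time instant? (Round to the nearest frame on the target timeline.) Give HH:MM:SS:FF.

00:55:37:05

Source frame index: (0×3600 + 55×60 + 37) × 60 + 12 = 200232.
Real time: 200232 / (60000/1001) = 8351343/2500 s.
Target frame: (8351343/2500) × (24000/1001) = 400464/5 ≈ 80092.800 → 80093.
At 24 labels/s: frame 80093 → 00:55:37:05.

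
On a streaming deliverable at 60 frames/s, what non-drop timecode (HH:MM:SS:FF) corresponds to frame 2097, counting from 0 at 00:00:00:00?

00:00:34:57

2097 ÷ 60 = 34 full seconds, remainder 57 frames.
34 s = 0 h 0 min 34 s.
Timecode: 00:00:34:57.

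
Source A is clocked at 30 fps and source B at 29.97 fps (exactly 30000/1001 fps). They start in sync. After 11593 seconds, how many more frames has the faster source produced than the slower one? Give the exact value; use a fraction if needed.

A emits 30 × 11593 = 347790 frames; B emits 30000/1001 × 11593 = 347790000/1001.
Difference = 347790/1001 frames (≈ 347.4426); B is behind A.

347790/1001 frames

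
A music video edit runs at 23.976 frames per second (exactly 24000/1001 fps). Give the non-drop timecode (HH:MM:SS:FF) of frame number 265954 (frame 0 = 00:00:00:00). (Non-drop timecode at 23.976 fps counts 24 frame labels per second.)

265954 ÷ 24 = 11081 full seconds, remainder 10 frames.
11081 s = 3 h 4 min 41 s.
Timecode: 03:04:41:10.

03:04:41:10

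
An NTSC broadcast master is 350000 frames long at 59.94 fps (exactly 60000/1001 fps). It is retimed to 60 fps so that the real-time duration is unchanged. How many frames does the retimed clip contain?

Target frames = source frames × (target rate / source rate) = 350000 × (60)/(60000/1001) = 350000 × 1001/1000 = 350350.

350350 frames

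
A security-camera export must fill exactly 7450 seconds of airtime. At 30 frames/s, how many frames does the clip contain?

223500 frames

Frames = 7450 × 30 = 223500.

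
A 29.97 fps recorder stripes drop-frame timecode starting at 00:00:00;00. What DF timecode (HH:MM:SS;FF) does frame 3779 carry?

Ten DF minutes hold 17982 frames, so frame 3779 lies in block 0 (frames 0–17981) with 3779 frames into that block.
The block's first minute is 1800 frames and the rest 1798 each; 3779 frames reaches minute 2, so 0 × 18 + 2 × 2 = 4 labels have been skipped so far.
Adding those back, label number 3779 + 4 = 3783 at 30 labels/s is 126 s + 3 f = 0 h 2 min 6 s frame 3, i.e. 00:02:06;03.

00:02:06;03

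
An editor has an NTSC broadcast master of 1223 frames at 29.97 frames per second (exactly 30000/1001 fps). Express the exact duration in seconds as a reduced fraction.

1224223/30000 seconds

Running time = 1223 ÷ (30000/1001) = 1223 × 1001/30000 = 1224223/30000 s.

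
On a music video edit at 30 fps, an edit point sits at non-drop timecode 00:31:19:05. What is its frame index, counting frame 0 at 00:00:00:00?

frame 56375

Total seconds to the label: (0 × 3600 + 31 × 60 + 19) = 1879.
Frame index = 1879 × 30 + 5 = 56375.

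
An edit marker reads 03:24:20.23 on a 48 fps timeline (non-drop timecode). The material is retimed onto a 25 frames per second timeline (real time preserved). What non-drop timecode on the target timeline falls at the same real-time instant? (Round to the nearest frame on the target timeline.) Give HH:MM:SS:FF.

03:24:20:12

Source frame index: (3×3600 + 24×60 + 20) × 48 + 23 = 588503.
Real time: 588503 / (48) = 588503/48 s.
Target frame: (588503/48) × (25) = 14712575/48 ≈ 306511.979 → 306512.
At 25 labels/s: frame 306512 → 03:24:20:12.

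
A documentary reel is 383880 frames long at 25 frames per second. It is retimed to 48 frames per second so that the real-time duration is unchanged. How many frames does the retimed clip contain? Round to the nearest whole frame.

Frames at target rate = 383880 × (48) / (25) = 3685248/5 ≈ 737049.600.
Nearest whole frame: 737050.

737050 frames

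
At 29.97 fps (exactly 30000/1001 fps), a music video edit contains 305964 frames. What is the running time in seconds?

Running time = 305964 / (30000/1001) = 10208.9988 s.

10208.9988 seconds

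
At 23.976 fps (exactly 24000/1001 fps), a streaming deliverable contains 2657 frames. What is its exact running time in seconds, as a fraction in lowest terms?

Running time = 2657 ÷ (24000/1001) = 2657 × 1001/24000 = 2659657/24000 s.

2659657/24000 seconds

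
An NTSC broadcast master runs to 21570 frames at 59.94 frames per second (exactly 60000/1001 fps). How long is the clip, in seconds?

Running time = 21570 / (60000/1001) = 359.8595 s.

359.8595 seconds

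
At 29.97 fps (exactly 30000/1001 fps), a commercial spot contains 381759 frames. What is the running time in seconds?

Running time = 381759 / (30000/1001) = 12738.0253 s.

12738.0253 seconds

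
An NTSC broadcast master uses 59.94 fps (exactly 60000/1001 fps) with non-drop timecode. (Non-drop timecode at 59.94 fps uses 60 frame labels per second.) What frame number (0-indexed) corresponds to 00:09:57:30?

Total seconds to the label: (0 × 3600 + 9 × 60 + 57) = 597.
Frame index = 597 × 60 + 30 = 35850.

frame 35850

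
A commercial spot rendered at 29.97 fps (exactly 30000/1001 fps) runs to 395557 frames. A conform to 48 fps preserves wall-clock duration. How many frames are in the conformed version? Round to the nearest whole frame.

Frames at target rate = 395557 × (48) / (30000/1001) = 395952557/625 ≈ 633524.091.
Nearest whole frame: 633524.

633524 frames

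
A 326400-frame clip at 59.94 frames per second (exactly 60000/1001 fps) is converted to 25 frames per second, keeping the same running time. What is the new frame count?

Target frames = source frames × (target rate / source rate) = 326400 × (25)/(60000/1001) = 326400 × 1001/2400 = 136136.

136136 frames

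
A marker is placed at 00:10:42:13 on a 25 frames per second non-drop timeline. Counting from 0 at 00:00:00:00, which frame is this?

16063

Total seconds to the label: (0 × 3600 + 10 × 60 + 42) = 642.
Frame index = 642 × 25 + 13 = 16063.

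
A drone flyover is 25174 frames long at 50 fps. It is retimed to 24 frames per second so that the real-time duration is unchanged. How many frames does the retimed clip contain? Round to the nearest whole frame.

12084 frames

Frames at target rate = 25174 × (24) / (50) = 302088/25 ≈ 12083.520.
Nearest whole frame: 12084.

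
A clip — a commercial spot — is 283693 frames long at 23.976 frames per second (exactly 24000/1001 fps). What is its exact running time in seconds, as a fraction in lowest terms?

283976693/24000 seconds

Running time = 283693 ÷ (24000/1001) = 283693 × 1001/24000 = 283976693/24000 s.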